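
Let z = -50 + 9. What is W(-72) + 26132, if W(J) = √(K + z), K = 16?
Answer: 26132 + 5*I ≈ 26132.0 + 5.0*I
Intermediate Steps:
z = -41
W(J) = 5*I (W(J) = √(16 - 41) = √(-25) = 5*I)
W(-72) + 26132 = 5*I + 26132 = 26132 + 5*I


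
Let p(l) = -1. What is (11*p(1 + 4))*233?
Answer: -2563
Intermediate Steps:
(11*p(1 + 4))*233 = (11*(-1))*233 = -11*233 = -2563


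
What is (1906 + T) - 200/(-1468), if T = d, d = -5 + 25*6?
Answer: 752767/367 ≈ 2051.1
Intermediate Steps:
d = 145 (d = -5 + 150 = 145)
T = 145
(1906 + T) - 200/(-1468) = (1906 + 145) - 200/(-1468) = 2051 - 200*(-1/1468) = 2051 + 50/367 = 752767/367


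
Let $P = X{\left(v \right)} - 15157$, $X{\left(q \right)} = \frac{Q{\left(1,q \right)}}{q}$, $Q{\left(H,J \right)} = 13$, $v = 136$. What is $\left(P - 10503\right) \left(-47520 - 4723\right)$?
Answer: $\frac{182314852521}{136} \approx 1.3406 \cdot 10^{9}$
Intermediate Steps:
$X{\left(q \right)} = \frac{13}{q}$
$P = - \frac{2061339}{136}$ ($P = \frac{13}{136} - 15157 = - \frac{2061339}{136} \approx -15157.0$)
$\left(P - 10503\right) \left(-47520 - 4723\right) = \left(- \frac{2061339}{136} - 10503\right) \left(-47520 - 4723\right) = \left(- \frac{3489747}{136}\right) \left(-52243\right) = \frac{182314852521}{136}$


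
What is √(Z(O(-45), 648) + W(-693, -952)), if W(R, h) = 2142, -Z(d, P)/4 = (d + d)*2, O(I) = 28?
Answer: 11*√14 ≈ 41.158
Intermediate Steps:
Z(d, P) = -16*d (Z(d, P) = -4*(d + d)*2 = -4*2*d*2 = -16*d)
√(Z(O(-45), 648) + W(-693, -952)) = √(-16*28 + 2142) = √(-448 + 2142) = √1694 = 11*√14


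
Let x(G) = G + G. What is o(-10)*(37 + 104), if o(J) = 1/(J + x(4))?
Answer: -141/2 ≈ -70.500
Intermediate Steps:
x(G) = 2*G
o(J) = 1/(8 + J) (o(J) = 1/(J + 2*4) = 1/(J + 8) = 1/(8 + J))
o(-10)*(37 + 104) = (37 + 104)/(8 - 10) = 141/(-2) = -1/2*141 = -141/2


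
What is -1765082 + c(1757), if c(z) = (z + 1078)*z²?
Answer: 8750018833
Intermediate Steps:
c(z) = z²*(1078 + z) (c(z) = (1078 + z)*z² = z²*(1078 + z))
-1765082 + c(1757) = -1765082 + 1757²*(1078 + 1757) = -1765082 + 3087049*2835 = -1765082 + 8751783915 = 8750018833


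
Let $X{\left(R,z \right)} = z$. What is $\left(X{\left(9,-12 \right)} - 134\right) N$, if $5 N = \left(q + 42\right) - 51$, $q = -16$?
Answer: $730$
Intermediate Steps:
$N = -5$ ($N = \frac{\left(-16 + 42\right) - 51}{5} = \frac{26 - 51}{5} = \frac{1}{5} \left(-25\right) = -5$)
$\left(X{\left(9,-12 \right)} - 134\right) N = \left(-12 - 134\right) \left(-5\right) = \left(-146\right) \left(-5\right) = 730$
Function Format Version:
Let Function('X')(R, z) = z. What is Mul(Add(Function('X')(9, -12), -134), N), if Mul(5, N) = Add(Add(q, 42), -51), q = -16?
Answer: 730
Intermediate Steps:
N = -5 (N = Mul(Rational(1, 5), Add(Add(-16, 42), -51)) = Mul(Rational(1, 5), Add(26, -51)) = Mul(Rational(1, 5), -25) = -5)
Mul(Add(Function('X')(9, -12), -134), N) = Mul(Add(-12, -134), -5) = Mul(-146, -5) = 730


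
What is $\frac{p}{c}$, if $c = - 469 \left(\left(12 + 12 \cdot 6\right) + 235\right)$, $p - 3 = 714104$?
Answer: $- \frac{714107}{149611} \approx -4.7731$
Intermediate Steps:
$p = 714107$ ($p = 3 + 714104 = 714107$)
$c = -149611$ ($c = - 469 \left(\left(12 + 72\right) + 235\right) = - 469 \left(84 + 235\right) = \left(-469\right) 319 = -149611$)
$\frac{p}{c} = \frac{714107}{-149611} = 714107 \left(- \frac{1}{149611}\right) = - \frac{714107}{149611}$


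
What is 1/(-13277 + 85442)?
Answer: 1/72165 ≈ 1.3857e-5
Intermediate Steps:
1/(-13277 + 85442) = 1/72165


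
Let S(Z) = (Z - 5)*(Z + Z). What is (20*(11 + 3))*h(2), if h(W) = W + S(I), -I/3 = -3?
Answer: 20720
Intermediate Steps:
I = 9 (I = -3*(-3) = 9)
S(Z) = 2*Z*(-5 + Z) (S(Z) = (-5 + Z)*(2*Z) = 2*Z*(-5 + Z))
h(W) = 72 + W (h(W) = W + 2*9*(-5 + 9) = W + 2*9*4 = W + 72 = 72 + W)
(20*(11 + 3))*h(2) = (20*(11 + 3))*(72 + 2) = (20*14)*74 = 280*74 = 20720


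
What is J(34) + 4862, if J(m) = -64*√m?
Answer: 4862 - 64*√34 ≈ 4488.8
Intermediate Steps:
J(34) + 4862 = -64*√34 + 4862 = 4862 - 64*√34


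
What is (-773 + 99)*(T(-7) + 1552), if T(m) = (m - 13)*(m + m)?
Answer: -1234768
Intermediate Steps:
T(m) = 2*m*(-13 + m) (T(m) = (-13 + m)*(2*m) = 2*m*(-13 + m))
(-773 + 99)*(T(-7) + 1552) = (-773 + 99)*(2*(-7)*(-13 - 7) + 1552) = -674*(2*(-7)*(-20) + 1552) = -674*(280 + 1552) = -674*1832 = -1234768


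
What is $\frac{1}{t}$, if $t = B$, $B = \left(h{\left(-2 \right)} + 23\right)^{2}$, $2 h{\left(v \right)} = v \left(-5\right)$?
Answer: $\frac{1}{784} \approx 0.0012755$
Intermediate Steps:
$h{\left(v \right)} = - \frac{5 v}{2}$ ($h{\left(v \right)} = \frac{v \left(-5\right)}{2} = \frac{\left(-5\right) v}{2} = - \frac{5 v}{2}$)
$B = 784$ ($B = \left(\left(- \frac{5}{2}\right) \left(-2\right) + 23\right)^{2} = \left(5 + 23\right)^{2} = 28^{2} = 784$)
$t = 784$
$\frac{1}{t} = \frac{1}{784}$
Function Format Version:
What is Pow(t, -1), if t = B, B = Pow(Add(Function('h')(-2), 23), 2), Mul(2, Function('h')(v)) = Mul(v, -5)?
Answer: Rational(1, 784) ≈ 0.0012755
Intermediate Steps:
Function('h')(v) = Mul(Rational(-5, 2), v) (Function('h')(v) = Mul(Rational(1, 2), Mul(v, -5)) = Mul(Rational(1, 2), Mul(-5, v)) = Mul(Rational(-5, 2), v))
B = 784 (B = Pow(Add(Mul(Rational(-5, 2), -2), 23), 2) = Pow(Add(5, 23), 2) = Pow(28, 2) = 784)
t = 784
Pow(t, -1) = Pow(784, -1) = Rational(1, 784)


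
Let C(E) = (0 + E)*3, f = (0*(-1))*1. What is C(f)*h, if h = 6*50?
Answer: 0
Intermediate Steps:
f = 0 (f = 0*1 = 0)
h = 300
C(E) = 3*E (C(E) = E*3 = 3*E)
C(f)*h = (3*0)*300 = 0*300 = 0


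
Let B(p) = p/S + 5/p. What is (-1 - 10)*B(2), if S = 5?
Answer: -319/10 ≈ -31.900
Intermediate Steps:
B(p) = 5/p + p/5 (B(p) = p/5 + 5/p = 5/p + p/5)
(-1 - 10)*B(2) = (-1 - 10)*(5/2 + (⅕)*2) = -11*(5*(½) + ⅖) = -11*(5/2 + ⅖) = -11*29/10 = -319/10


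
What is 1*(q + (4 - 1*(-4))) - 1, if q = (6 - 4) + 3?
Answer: 12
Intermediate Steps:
q = 5 (q = 2 + 3 = 5)
1*(q + (4 - 1*(-4))) - 1 = 1*(5 + (4 - 1*(-4))) - 1 = 1*(5 + (4 + 4)) - 1 = 1*(5 + 8) - 1 = 1*13 - 1 = 13 - 1 = 12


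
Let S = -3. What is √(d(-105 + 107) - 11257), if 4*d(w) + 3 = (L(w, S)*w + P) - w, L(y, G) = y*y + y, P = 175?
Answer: I*√44846/2 ≈ 105.88*I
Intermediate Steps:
L(y, G) = y + y² (L(y, G) = y² + y = y + y²)
d(w) = 43 - w/4 + w²*(1 + w)/4 (d(w) = -¾ + (((w*(1 + w))*w + 175) - w)/4 = -¾ + ((w²*(1 + w) + 175) - w)/4 = -¾ + ((175 + w²*(1 + w)) - w)/4 = -¾ + (175 - w + w²*(1 + w))/4 = -¾ + (175/4 - w/4 + w²*(1 + w)/4) = 43 - w/4 + w²*(1 + w)/4)
√(d(-105 + 107) - 11257) = √((43 - (-105 + 107)/4 + (-105 + 107)²*(1 + (-105 + 107))/4) - 11257) = √((43 - ¼*2 + (¼)*2²*(1 + 2)) - 11257) = √((43 - ½ + (¼)*4*3) - 11257) = √((43 - ½ + 3) - 11257) = √(91/2 - 11257) = √(-22423/2) = I*√44846/2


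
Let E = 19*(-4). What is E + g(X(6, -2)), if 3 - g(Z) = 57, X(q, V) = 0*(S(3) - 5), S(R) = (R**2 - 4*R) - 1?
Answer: -130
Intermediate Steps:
S(R) = -1 + R**2 - 4*R
X(q, V) = 0 (X(q, V) = 0*((-1 + 3**2 - 4*3) - 5) = 0*((-1 + 9 - 12) - 5) = 0*(-4 - 5) = 0*(-9) = 0)
g(Z) = -54 (g(Z) = 3 - 1*57 = 3 - 57 = -54)
E = -76
E + g(X(6, -2)) = -76 - 54 = -130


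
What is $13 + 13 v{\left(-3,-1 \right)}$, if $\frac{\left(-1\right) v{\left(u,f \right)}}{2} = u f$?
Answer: $-65$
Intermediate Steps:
$v{\left(u,f \right)} = - 2 f u$ ($v{\left(u,f \right)} = - 2 u f = - 2 f u$)
$13 + 13 v{\left(-3,-1 \right)} = 13 + 13 \left(\left(-2\right) \left(-1\right) \left(-3\right)\right) = 13 + 13 \left(-6\right) = 13 - 78 = -65$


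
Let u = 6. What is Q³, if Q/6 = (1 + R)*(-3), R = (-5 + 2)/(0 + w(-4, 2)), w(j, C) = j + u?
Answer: 729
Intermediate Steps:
w(j, C) = 6 + j (w(j, C) = j + 6 = 6 + j)
R = -3/2 (R = (-5 + 2)/(0 + (6 - 4)) = -3/(0 + 2) = -3/2 ≈ -1.5000)
Q = 9 (Q = 6*((1 - 3/2)*(-3)) = 6*(-½*(-3)) = 6*(3/2) = 9)
Q³ = 9³ = 729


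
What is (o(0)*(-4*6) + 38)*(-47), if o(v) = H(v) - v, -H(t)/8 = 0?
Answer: -1786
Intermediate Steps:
H(t) = 0 (H(t) = -8*0 = 0)
o(v) = -v (o(v) = 0 - v = -v)
(o(0)*(-4*6) + 38)*(-47) = ((-1*0)*(-4*6) + 38)*(-47) = (0*(-24) + 38)*(-47) = (0 + 38)*(-47) = 38*(-47) = -1786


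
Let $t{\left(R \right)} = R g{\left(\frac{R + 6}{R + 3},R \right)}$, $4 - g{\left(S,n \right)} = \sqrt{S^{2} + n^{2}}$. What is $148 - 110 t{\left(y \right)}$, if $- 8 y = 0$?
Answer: $148$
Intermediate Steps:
$y = 0$ ($y = \left(- \frac{1}{8}\right) 0 = 0$)
$g{\left(S,n \right)} = 4 - \sqrt{S^{2} + n^{2}}$
$t{\left(R \right)} = R \left(4 - \sqrt{R^{2} + \frac{\left(6 + R\right)^{2}}{\left(3 + R\right)^{2}}}\right)$ ($t{\left(R \right)} = R \left(4 - \sqrt{\left(\frac{R + 6}{R + 3}\right)^{2} + R^{2}}\right) = R \left(4 - \sqrt{\left(\frac{6 + R}{3 + R}\right)^{2} + R^{2}}\right) = R \left(4 - \sqrt{\frac{\left(6 + R\right)^{2}}{\left(3 + R\right)^{2}} + R^{2}}\right) = R \left(4 - \sqrt{R^{2} + \frac{\left(6 + R\right)^{2}}{\left(3 + R\right)^{2}}}\right)$)
$148 - 110 t{\left(y \right)} = 148 - 110 \left(4 \cdot 0 - 0 \sqrt{0^{2} + \frac{\left(6 + 0\right)^{2}}{\left(3 + 0\right)^{2}}}\right) = 148 - 110 \left(0 - 0 \sqrt{0 + \frac{6^{2}}{9}}\right) = 148 - 110 \left(0 - 0 \sqrt{0 + \frac{1}{9} \cdot 36}\right) = 148 - 110 \left(0 - 0 \sqrt{0 + 4}\right) = 148 - 110 \left(0 - 0 \sqrt{4}\right) = 148 - 110 \left(0 - 0 \cdot 2\right) = 148 - 110 \left(0 + 0\right) = 148 - 0 = 148 + 0 = 148$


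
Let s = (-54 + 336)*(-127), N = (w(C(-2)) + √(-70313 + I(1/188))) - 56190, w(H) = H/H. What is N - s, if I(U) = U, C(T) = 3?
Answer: -20375 + I*√621285621/94 ≈ -20375.0 + 265.17*I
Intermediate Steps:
w(H) = 1
N = -56189 + I*√621285621/94 (N = (1 + √(-70313 + 1/188)) - 56190 = (1 + √(-13218843/188)) - 56190 = (1 + I*√621285621/94) - 56190 = -56189 + I*√621285621/94 ≈ -56189.0 + 265.17*I)
s = -35814 (s = 282*(-127) = -35814)
N - s = (-56189 + I*√621285621/94) - 1*(-35814) = (-56189 + I*√621285621/94) + 35814 = -20375 + I*√621285621/94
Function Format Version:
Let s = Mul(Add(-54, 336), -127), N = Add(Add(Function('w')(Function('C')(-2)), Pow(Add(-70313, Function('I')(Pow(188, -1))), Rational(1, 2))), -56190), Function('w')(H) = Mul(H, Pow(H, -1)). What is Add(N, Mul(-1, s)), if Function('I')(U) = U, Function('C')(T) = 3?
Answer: Add(-20375, Mul(Rational(1, 94), I, Pow(621285621, Rational(1, 2)))) ≈ Add(-20375., Mul(265.17, I))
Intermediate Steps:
Function('w')(H) = 1
N = Add(-56189, Mul(Rational(1, 94), I, Pow(621285621, Rational(1, 2)))) (N = Add(Add(1, Pow(Add(-70313, Pow(188, -1)), Rational(1, 2))), -56190) = Add(Add(1, Pow(Add(-70313, Rational(1, 188)), Rational(1, 2))), -56190) = Add(Add(1, Pow(Rational(-13218843, 188), Rational(1, 2))), -56190) = Add(Add(1, Mul(Rational(1, 94), I, Pow(621285621, Rational(1, 2)))), -56190) = Add(-56189, Mul(Rational(1, 94), I, Pow(621285621, Rational(1, 2)))) ≈ Add(-56189., Mul(265.17, I)))
s = -35814 (s = Mul(282, -127) = -35814)
Add(N, Mul(-1, s)) = Add(Add(-56189, Mul(Rational(1, 94), I, Pow(621285621, Rational(1, 2)))), Mul(-1, -35814)) = Add(Add(-56189, Mul(Rational(1, 94), I, Pow(621285621, Rational(1, 2)))), 35814) = Add(-20375, Mul(Rational(1, 94), I, Pow(621285621, Rational(1, 2))))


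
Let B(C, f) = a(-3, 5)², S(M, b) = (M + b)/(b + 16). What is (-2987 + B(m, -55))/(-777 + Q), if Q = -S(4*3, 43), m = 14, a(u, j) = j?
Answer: 87379/22949 ≈ 3.8075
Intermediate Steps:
S(M, b) = (M + b)/(16 + b)
Q = -55/59 (Q = -(4*3 + 43)/(16 + 43) = -(12 + 43)/59 = -55/59 ≈ -0.93220)
B(C, f) = 25 (B(C, f) = 5² = 25)
(-2987 + B(m, -55))/(-777 + Q) = (-2987 + 25)/(-777 - 55/59) = -2962/(-45898/59) = -2962*(-59/45898) = 87379/22949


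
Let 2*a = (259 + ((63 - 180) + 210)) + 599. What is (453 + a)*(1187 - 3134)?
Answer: -3615579/2 ≈ -1.8078e+6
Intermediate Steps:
a = 951/2 (a = ((259 + ((63 - 180) + 210)) + 599)/2 = ((259 + (-117 + 210)) + 599)/2 = ((259 + 93) + 599)/2 = (352 + 599)/2 = (½)*951 = 951/2 ≈ 475.50)
(453 + a)*(1187 - 3134) = (453 + 951/2)*(1187 - 3134) = (1857/2)*(-1947) = -3615579/2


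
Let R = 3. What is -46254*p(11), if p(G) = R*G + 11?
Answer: -2035176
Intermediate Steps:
p(G) = 11 + 3*G (p(G) = 3*G + 11 = 11 + 3*G)
-46254*p(11) = -46254*(11 + 3*11) = -46254*(11 + 33) = -46254*44 = -2035176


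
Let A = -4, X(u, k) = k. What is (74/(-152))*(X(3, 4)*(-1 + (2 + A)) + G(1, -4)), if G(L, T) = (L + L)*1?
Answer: 185/38 ≈ 4.8684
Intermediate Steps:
G(L, T) = 2*L (G(L, T) = (2*L)*1 = 2*L)
(74/(-152))*(X(3, 4)*(-1 + (2 + A)) + G(1, -4)) = (74/(-152))*(4*(-1 + (2 - 4)) + 2*1) = (74*(-1/152))*(4*(-1 - 2) + 2) = -37*(4*(-3) + 2)/76 = -37*(-12 + 2)/76 = -37/76*(-10) = 185/38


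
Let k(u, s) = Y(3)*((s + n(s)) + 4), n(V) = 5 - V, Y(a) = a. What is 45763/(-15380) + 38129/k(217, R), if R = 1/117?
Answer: 585188419/415260 ≈ 1409.2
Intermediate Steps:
R = 1/117 ≈ 0.0085470
k(u, s) = 27 (k(u, s) = 3*((s + (5 - s)) + 4) = 3*(5 + 4) = 3*9 = 27)
45763/(-15380) + 38129/k(217, R) = 45763/(-15380) + 38129/27 = 45763*(-1/15380) + 38129*(1/27) = -45763/15380 + 38129/27 = 585188419/415260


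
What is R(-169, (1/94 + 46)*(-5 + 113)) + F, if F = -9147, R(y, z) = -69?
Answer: -9216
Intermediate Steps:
R(-169, (1/94 + 46)*(-5 + 113)) + F = -69 - 9147 = -9216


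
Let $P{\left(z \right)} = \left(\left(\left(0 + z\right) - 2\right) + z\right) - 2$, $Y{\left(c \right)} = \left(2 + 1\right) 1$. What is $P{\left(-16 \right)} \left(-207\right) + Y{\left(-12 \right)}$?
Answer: $7455$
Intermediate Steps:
$Y{\left(c \right)} = 3$ ($Y{\left(c \right)} = 3 \cdot 1 = 3$)
$P{\left(z \right)} = -4 + 2 z$ ($P{\left(z \right)} = \left(\left(z - 2\right) + z\right) - 2 = \left(\left(-2 + z\right) + z\right) - 2 = \left(-2 + 2 z\right) - 2 = -4 + 2 z$)
$P{\left(-16 \right)} \left(-207\right) + Y{\left(-12 \right)} = \left(-4 + 2 \left(-16\right)\right) \left(-207\right) + 3 = \left(-4 - 32\right) \left(-207\right) + 3 = \left(-36\right) \left(-207\right) + 3 = 7452 + 3 = 7455$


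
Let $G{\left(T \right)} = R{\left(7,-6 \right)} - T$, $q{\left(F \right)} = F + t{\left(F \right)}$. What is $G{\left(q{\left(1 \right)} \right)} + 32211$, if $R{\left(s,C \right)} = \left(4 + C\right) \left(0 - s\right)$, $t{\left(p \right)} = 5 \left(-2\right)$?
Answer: $32234$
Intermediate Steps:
$t{\left(p \right)} = -10$
$R{\left(s,C \right)} = - s \left(4 + C\right)$ ($R{\left(s,C \right)} = \left(4 + C\right) \left(- s\right) = - s \left(4 + C\right)$)
$q{\left(F \right)} = -10 + F$ ($q{\left(F \right)} = F - 10 = -10 + F$)
$G{\left(T \right)} = 14 - T$ ($G{\left(T \right)} = \left(-1\right) 7 \left(4 - 6\right) - T = \left(-1\right) 7 \left(-2\right) - T = 14 - T$)
$G{\left(q{\left(1 \right)} \right)} + 32211 = \left(14 - \left(-10 + 1\right)\right) + 32211 = \left(14 - -9\right) + 32211 = \left(14 + 9\right) + 32211 = 23 + 32211 = 32234$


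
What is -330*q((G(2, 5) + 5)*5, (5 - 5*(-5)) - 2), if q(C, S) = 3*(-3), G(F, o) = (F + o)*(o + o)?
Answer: 2970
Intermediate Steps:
G(F, o) = 2*o*(F + o) (G(F, o) = (F + o)*(2*o) = 2*o*(F + o))
q(C, S) = -9
-330*q((G(2, 5) + 5)*5, (5 - 5*(-5)) - 2) = -330*(-9) = 2970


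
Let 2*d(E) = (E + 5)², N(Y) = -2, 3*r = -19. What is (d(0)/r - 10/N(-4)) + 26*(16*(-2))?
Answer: -31501/38 ≈ -828.97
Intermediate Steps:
r = -19/3 (r = (⅓)*(-19) = -19/3 ≈ -6.3333)
d(E) = (5 + E)²/2 (d(E) = (E + 5)²/2 = (5 + E)²/2)
(d(0)/r - 10/N(-4)) + 26*(16*(-2)) = (((5 + 0)²/2)/(-19/3) - 10/(-2)) + 26*(16*(-2)) = (((½)*5²)*(-3/19) - 10*(-½)) + 26*(-32) = (((½)*25)*(-3/19) + 5) - 832 = ((25/2)*(-3/19) + 5) - 832 = (-75/38 + 5) - 832 = 115/38 - 832 = -31501/38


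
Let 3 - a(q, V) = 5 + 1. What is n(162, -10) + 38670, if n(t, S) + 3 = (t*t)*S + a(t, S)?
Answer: -223776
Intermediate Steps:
a(q, V) = -3 (a(q, V) = 3 - (5 + 1) = 3 - 1*6 = 3 - 6 = -3)
n(t, S) = -6 + S*t² (n(t, S) = -3 + ((t*t)*S - 3) = -3 + (t²*S - 3) = -3 + (S*t² - 3) = -3 + (-3 + S*t²) = -6 + S*t²)
n(162, -10) + 38670 = (-6 - 10*162²) + 38670 = (-6 - 10*26244) + 38670 = (-6 - 262440) + 38670 = -262446 + 38670 = -223776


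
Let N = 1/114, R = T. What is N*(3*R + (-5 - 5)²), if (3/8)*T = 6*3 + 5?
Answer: 142/57 ≈ 2.4912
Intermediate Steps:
T = 184/3 (T = 8*(6*3 + 5)/3 = 8*(18 + 5)/3 = (8/3)*23 = 184/3 ≈ 61.333)
R = 184/3 ≈ 61.333
N = 1/114 ≈ 0.0087719
N*(3*R + (-5 - 5)²) = (3*(184/3) + (-5 - 5)²)/114 = (184 + (-10)²)/114 = (184 + 100)/114 = (1/114)*284 = 142/57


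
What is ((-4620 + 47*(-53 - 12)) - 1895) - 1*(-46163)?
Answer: 36593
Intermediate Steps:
((-4620 + 47*(-53 - 12)) - 1895) - 1*(-46163) = ((-4620 + 47*(-65)) - 1895) + 46163 = ((-4620 - 3055) - 1895) + 46163 = (-7675 - 1895) + 46163 = -9570 + 46163 = 36593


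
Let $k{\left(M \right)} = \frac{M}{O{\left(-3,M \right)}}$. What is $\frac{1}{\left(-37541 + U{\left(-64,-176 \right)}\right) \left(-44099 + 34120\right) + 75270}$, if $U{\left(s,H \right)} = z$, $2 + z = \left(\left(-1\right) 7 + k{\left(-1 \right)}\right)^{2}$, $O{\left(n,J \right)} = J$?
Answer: $\frac{1}{374357623} \approx 2.6712 \cdot 10^{-9}$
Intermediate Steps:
$k{\left(M \right)} = 1$ ($k{\left(M \right)} = \frac{M}{M} = 1$)
$z = 34$ ($z = -2 + \left(\left(-1\right) 7 + 1\right)^{2} = -2 + \left(-7 + 1\right)^{2} = -2 + \left(-6\right)^{2} = -2 + 36 = 34$)
$U{\left(s,H \right)} = 34$
$\frac{1}{\left(-37541 + U{\left(-64,-176 \right)}\right) \left(-44099 + 34120\right) + 75270} = \frac{1}{\left(-37541 + 34\right) \left(-44099 + 34120\right) + 75270} = \frac{1}{\left(-37507\right) \left(-9979\right) + 75270} = \frac{1}{374282353 + 75270} = \frac{1}{374357623}$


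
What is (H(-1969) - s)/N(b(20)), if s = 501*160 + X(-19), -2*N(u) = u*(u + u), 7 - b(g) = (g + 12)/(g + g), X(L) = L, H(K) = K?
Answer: 2052750/961 ≈ 2136.1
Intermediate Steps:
b(g) = 7 - (12 + g)/(2*g) (b(g) = 7 - (g + 12)/(g + g) = 7 - (12 + g)/(2*g))
N(u) = -u² (N(u) = -u*(u + u)/2 = -u*2*u/2 = -u²)
s = 80141 (s = 501*160 - 19 = 80160 - 19 = 80141)
(H(-1969) - s)/N(b(20)) = (-1969 - 1*80141)/((-(13/2 - 6/20)²)) = (-1969 - 80141)/((-(13/2 - 6*1/20)²)) = -82110*(-1/(13/2 - 3/10)²) = -82110/((-(31/5)²)) = -82110/((-1*961/25)) = -82110/(-961/25) = -82110*(-25/961) = 2052750/961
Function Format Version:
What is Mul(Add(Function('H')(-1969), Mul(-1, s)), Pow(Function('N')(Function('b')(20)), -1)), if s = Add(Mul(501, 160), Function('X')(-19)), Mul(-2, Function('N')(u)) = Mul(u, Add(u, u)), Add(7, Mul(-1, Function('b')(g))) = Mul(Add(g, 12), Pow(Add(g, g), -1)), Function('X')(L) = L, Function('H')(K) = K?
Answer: Rational(2052750, 961) ≈ 2136.1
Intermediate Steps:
Function('b')(g) = Add(7, Mul(Rational(-1, 2), Pow(g, -1), Add(12, g))) (Function('b')(g) = Add(7, Mul(-1, Mul(Add(g, 12), Pow(Add(g, g), -1)))) = Add(7, Mul(-1, Mul(Add(12, g), Pow(Mul(2, g), -1)))) = Add(7, Mul(-1, Mul(Add(12, g), Mul(Rational(1, 2), Pow(g, -1))))) = Add(7, Mul(-1, Mul(Rational(1, 2), Pow(g, -1), Add(12, g)))) = Add(7, Mul(Rational(-1, 2), Pow(g, -1), Add(12, g))))
Function('N')(u) = Mul(-1, Pow(u, 2)) (Function('N')(u) = Mul(Rational(-1, 2), Mul(u, Add(u, u))) = Mul(Rational(-1, 2), Mul(u, Mul(2, u))) = Mul(Rational(-1, 2), Mul(2, Pow(u, 2))) = Mul(-1, Pow(u, 2)))
s = 80141 (s = Add(Mul(501, 160), -19) = Add(80160, -19) = 80141)
Mul(Add(Function('H')(-1969), Mul(-1, s)), Pow(Function('N')(Function('b')(20)), -1)) = Mul(Add(-1969, Mul(-1, 80141)), Pow(Mul(-1, Pow(Add(Rational(13, 2), Mul(-6, Pow(20, -1))), 2)), -1)) = Mul(Add(-1969, -80141), Pow(Mul(-1, Pow(Add(Rational(13, 2), Mul(-6, Rational(1, 20))), 2)), -1)) = Mul(-82110, Pow(Mul(-1, Pow(Add(Rational(13, 2), Rational(-3, 10)), 2)), -1)) = Mul(-82110, Pow(Mul(-1, Pow(Rational(31, 5), 2)), -1)) = Mul(-82110, Pow(Mul(-1, Rational(961, 25)), -1)) = Mul(-82110, Pow(Rational(-961, 25), -1)) = Mul(-82110, Rational(-25, 961)) = Rational(2052750, 961)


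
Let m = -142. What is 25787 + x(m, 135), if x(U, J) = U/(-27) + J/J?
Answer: 696418/27 ≈ 25793.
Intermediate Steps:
x(U, J) = 1 - U/27 (x(U, J) = U*(-1/27) + 1 = -U/27 + 1 = 1 - U/27)
25787 + x(m, 135) = 25787 + (1 - 1/27*(-142)) = 25787 + (1 + 142/27) = 25787 + 169/27 = 696418/27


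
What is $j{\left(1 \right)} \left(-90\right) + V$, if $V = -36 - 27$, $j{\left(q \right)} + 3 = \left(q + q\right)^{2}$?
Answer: $-153$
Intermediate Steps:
$j{\left(q \right)} = -3 + 4 q^{2}$ ($j{\left(q \right)} = -3 + \left(q + q\right)^{2} = -3 + \left(2 q\right)^{2} = -3 + 4 q^{2}$)
$V = -63$ ($V = -36 - 27 = -63$)
$j{\left(1 \right)} \left(-90\right) + V = \left(-3 + 4 \cdot 1^{2}\right) \left(-90\right) - 63 = \left(-3 + 4 \cdot 1\right) \left(-90\right) - 63 = \left(-3 + 4\right) \left(-90\right) - 63 = 1 \left(-90\right) - 63 = -90 - 63 = -153$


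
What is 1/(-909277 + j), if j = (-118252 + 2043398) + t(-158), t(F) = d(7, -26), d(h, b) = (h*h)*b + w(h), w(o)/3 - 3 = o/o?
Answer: 1/1014607 ≈ 9.8560e-7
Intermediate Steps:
w(o) = 12 (w(o) = 9 + 3*(o/o) = 9 + 3*1 = 9 + 3 = 12)
d(h, b) = 12 + b*h² (d(h, b) = (h*h)*b + 12 = h²*b + 12 = b*h² + 12 = 12 + b*h²)
t(F) = -1262 (t(F) = 12 - 26*7² = 12 - 26*49 = 12 - 1274 = -1262)
j = 1923884 (j = (-118252 + 2043398) - 1262 = 1925146 - 1262 = 1923884)
1/(-909277 + j) = 1/(-909277 + 1923884) = 1/1014607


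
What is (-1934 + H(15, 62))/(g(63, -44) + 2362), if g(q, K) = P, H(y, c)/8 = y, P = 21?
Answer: -1814/2383 ≈ -0.76123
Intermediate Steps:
H(y, c) = 8*y
g(q, K) = 21
(-1934 + H(15, 62))/(g(63, -44) + 2362) = (-1934 + 8*15)/(21 + 2362) = (-1934 + 120)/2383 = -1814*1/2383 = -1814/2383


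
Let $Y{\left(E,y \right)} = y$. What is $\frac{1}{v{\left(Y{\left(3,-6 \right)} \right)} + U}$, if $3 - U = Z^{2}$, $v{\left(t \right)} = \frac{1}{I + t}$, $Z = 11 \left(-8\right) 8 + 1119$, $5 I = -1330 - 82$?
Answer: $- \frac{1442}{248344129} \approx -5.8065 \cdot 10^{-6}$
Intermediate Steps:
$I = - \frac{1412}{5}$ ($I = \frac{-1330 - 82}{5} = \frac{1}{5} \left(-1412\right) = - \frac{1412}{5} \approx -282.4$)
$Z = 415$ ($Z = \left(-88\right) 8 + 1119 = -704 + 1119 = 415$)
$v{\left(t \right)} = \frac{1}{- \frac{1412}{5} + t}$
$U = -172222$ ($U = 3 - 415^{2} = 3 - 172225 = -172222$)
$\frac{1}{v{\left(Y{\left(3,-6 \right)} \right)} + U} = \frac{1}{\frac{5}{-1412 + 5 \left(-6\right)} - 172222} = \frac{1}{\frac{5}{-1412 - 30} - 172222} = \frac{1}{\frac{5}{-1442} - 172222} = \frac{1}{5 \left(- \frac{1}{1442}\right) - 172222} = \frac{1}{- \frac{5}{1442} - 172222} = \frac{1}{- \frac{248344129}{1442}} = - \frac{1442}{248344129}$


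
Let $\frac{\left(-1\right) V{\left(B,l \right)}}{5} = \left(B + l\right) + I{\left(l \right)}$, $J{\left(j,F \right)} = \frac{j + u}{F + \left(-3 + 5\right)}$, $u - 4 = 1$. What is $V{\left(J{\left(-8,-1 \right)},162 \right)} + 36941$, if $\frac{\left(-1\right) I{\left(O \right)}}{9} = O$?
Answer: $43436$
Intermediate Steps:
$I{\left(O \right)} = - 9 O$
$u = 5$ ($u = 4 + 1 = 5$)
$J{\left(j,F \right)} = \frac{5 + j}{2 + F}$ ($J{\left(j,F \right)} = \frac{j + 5}{F + \left(-3 + 5\right)} = \frac{5 + j}{F + 2} = \frac{5 + j}{2 + F}$)
$V{\left(B,l \right)} = - 5 B + 40 l$ ($V{\left(B,l \right)} = - 5 \left(\left(B + l\right) - 9 l\right) = - 5 \left(B - 8 l\right) = - 5 B + 40 l$)
$V{\left(J{\left(-8,-1 \right)},162 \right)} + 36941 = \left(- 5 \frac{5 - 8}{2 - 1} + 40 \cdot 162\right) + 36941 = \left(- 5 \cdot 1^{-1} \left(-3\right) + 6480\right) + 36941 = \left(- 5 \cdot 1 \left(-3\right) + 6480\right) + 36941 = \left(\left(-5\right) \left(-3\right) + 6480\right) + 36941 = \left(15 + 6480\right) + 36941 = 6495 + 36941 = 43436$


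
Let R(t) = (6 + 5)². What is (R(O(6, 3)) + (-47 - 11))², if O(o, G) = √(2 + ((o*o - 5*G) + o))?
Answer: 3969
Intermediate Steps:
O(o, G) = √(2 + o + o² - 5*G) (O(o, G) = √(2 + ((o² - 5*G) + o)) = √(2 + (o + o² - 5*G)) = √(2 + o + o² - 5*G))
R(t) = 121 (R(t) = 11² = 121)
(R(O(6, 3)) + (-47 - 11))² = (121 + (-47 - 11))² = (121 - 58)² = 63² = 3969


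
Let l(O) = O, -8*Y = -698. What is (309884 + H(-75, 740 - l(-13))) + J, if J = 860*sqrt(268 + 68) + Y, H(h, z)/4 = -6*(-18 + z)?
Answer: 1169325/4 + 3440*sqrt(21) ≈ 3.0810e+5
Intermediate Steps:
Y = 349/4 (Y = -1/8*(-698) = 349/4 ≈ 87.250)
H(h, z) = 432 - 24*z (H(h, z) = 4*(-6*(-18 + z)) = 4*(108 - 6*z) = 432 - 24*z)
J = 349/4 + 3440*sqrt(21) (J = 860*sqrt(268 + 68) + 349/4 = 860*sqrt(336) + 349/4 = 860*(4*sqrt(21)) + 349/4 = 3440*sqrt(21) + 349/4 = 349/4 + 3440*sqrt(21) ≈ 15851.)
(309884 + H(-75, 740 - l(-13))) + J = (309884 + (432 - 24*(740 - 1*(-13)))) + (349/4 + 3440*sqrt(21)) = (309884 + (432 - 24*(740 + 13))) + (349/4 + 3440*sqrt(21)) = (309884 + (432 - 24*753)) + (349/4 + 3440*sqrt(21)) = (309884 + (432 - 18072)) + (349/4 + 3440*sqrt(21)) = (309884 - 17640) + (349/4 + 3440*sqrt(21)) = 292244 + (349/4 + 3440*sqrt(21)) = 1169325/4 + 3440*sqrt(21)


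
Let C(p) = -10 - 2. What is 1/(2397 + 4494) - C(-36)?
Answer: 82693/6891 ≈ 12.000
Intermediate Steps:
C(p) = -12
1/(2397 + 4494) - C(-36) = 1/(2397 + 4494) - 1*(-12) = 1/6891 + 12 = 82693/6891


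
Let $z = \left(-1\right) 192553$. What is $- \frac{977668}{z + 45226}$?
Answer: $\frac{977668}{147327} \approx 6.636$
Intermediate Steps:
$z = -192553$
$- \frac{977668}{z + 45226} = - \frac{977668}{-192553 + 45226} = - \frac{977668}{-147327} = \left(-977668\right) \left(- \frac{1}{147327}\right) = \frac{977668}{147327}$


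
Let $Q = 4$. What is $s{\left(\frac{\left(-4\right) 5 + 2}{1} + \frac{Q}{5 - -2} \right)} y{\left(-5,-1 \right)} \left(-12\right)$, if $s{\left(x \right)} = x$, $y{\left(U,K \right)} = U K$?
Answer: $\frac{7320}{7} \approx 1045.7$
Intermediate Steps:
$y{\left(U,K \right)} = K U$
$s{\left(\frac{\left(-4\right) 5 + 2}{1} + \frac{Q}{5 - -2} \right)} y{\left(-5,-1 \right)} \left(-12\right) = \left(\frac{\left(-4\right) 5 + 2}{1} + \frac{4}{5 - -2}\right) \left(\left(-1\right) \left(-5\right)\right) \left(-12\right) = \left(\left(-20 + 2\right) 1 + \frac{4}{5 + 2}\right) 5 \left(-12\right) = \left(\left(-18\right) 1 + \frac{4}{7}\right) 5 \left(-12\right) = \left(-18 + 4 \cdot \frac{1}{7}\right) 5 \left(-12\right) = \left(-18 + \frac{4}{7}\right) 5 \left(-12\right) = \left(- \frac{122}{7}\right) 5 \left(-12\right) = \left(- \frac{610}{7}\right) \left(-12\right) = \frac{7320}{7}$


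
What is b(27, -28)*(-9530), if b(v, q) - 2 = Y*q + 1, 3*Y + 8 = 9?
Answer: 181070/3 ≈ 60357.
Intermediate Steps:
Y = ⅓ (Y = -8/3 + (⅓)*9 = -8/3 + 3 = ⅓ ≈ 0.33333)
b(v, q) = 3 + q/3 (b(v, q) = 2 + (q/3 + 1) = 2 + (1 + q/3) = 3 + q/3)
b(27, -28)*(-9530) = (3 + (⅓)*(-28))*(-9530) = (3 - 28/3)*(-9530) = -19/3*(-9530) = 181070/3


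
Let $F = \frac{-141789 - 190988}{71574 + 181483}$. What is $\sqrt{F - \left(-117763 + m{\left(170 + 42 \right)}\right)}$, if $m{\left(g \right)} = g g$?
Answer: $\frac{\sqrt{4663087641637642}}{253057} \approx 269.85$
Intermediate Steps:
$m{\left(g \right)} = g^{2}$
$F = - \frac{332777}{253057} \approx -1.315$
$\sqrt{F - \left(-117763 + m{\left(170 + 42 \right)}\right)} = \sqrt{- \frac{332777}{253057} + \left(117763 - \left(170 + 42\right)^{2}\right)} = \sqrt{- \frac{332777}{253057} + \left(117763 - 212^{2}\right)} = \sqrt{- \frac{332777}{253057} + \left(117763 - 44944\right)} = \sqrt{- \frac{332777}{253057} + 72819} = \sqrt{\frac{18427024906}{253057}} = \frac{\sqrt{4663087641637642}}{253057}$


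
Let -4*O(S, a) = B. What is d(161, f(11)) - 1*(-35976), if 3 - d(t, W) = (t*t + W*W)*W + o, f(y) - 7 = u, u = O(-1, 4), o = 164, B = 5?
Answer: -7258935/64 ≈ -1.1342e+5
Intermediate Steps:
O(S, a) = -5/4 (O(S, a) = -1/4*5 = -5/4)
u = -5/4 ≈ -1.2500
f(y) = 23/4 (f(y) = 7 - 5/4 = 23/4)
d(t, W) = -161 - W*(W**2 + t**2) (d(t, W) = 3 - ((t*t + W*W)*W + 164) = 3 - ((t**2 + W**2)*W + 164) = 3 - ((W**2 + t**2)*W + 164) = 3 - (W*(W**2 + t**2) + 164) = 3 - (164 + W*(W**2 + t**2)) = 3 + (-164 - W*(W**2 + t**2)) = -161 - W*(W**2 + t**2))
d(161, f(11)) - 1*(-35976) = (-161 - (23/4)**3 - 1*23/4*161**2) - 1*(-35976) = (-161 - 1*12167/64 - 1*23/4*25921) + 35976 = (-161 - 12167/64 - 596183/4) + 35976 = -9561399/64 + 35976 = -7258935/64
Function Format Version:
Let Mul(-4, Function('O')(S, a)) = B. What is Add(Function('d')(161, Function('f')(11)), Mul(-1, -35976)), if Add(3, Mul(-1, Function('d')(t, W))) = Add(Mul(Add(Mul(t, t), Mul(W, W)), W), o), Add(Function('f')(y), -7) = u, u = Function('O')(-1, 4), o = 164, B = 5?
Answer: Rational(-7258935, 64) ≈ -1.1342e+5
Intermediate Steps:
Function('O')(S, a) = Rational(-5, 4) (Function('O')(S, a) = Mul(Rational(-1, 4), 5) = Rational(-5, 4))
u = Rational(-5, 4) ≈ -1.2500
Function('f')(y) = Rational(23, 4) (Function('f')(y) = Add(7, Rational(-5, 4)) = Rational(23, 4))
Function('d')(t, W) = Add(-161, Mul(-1, W, Add(Pow(W, 2), Pow(t, 2)))) (Function('d')(t, W) = Add(3, Mul(-1, Add(Mul(Add(Mul(t, t), Mul(W, W)), W), 164))) = Add(3, Mul(-1, Add(Mul(Add(Pow(t, 2), Pow(W, 2)), W), 164))) = Add(3, Mul(-1, Add(Mul(Add(Pow(W, 2), Pow(t, 2)), W), 164))) = Add(3, Mul(-1, Add(Mul(W, Add(Pow(W, 2), Pow(t, 2))), 164))) = Add(3, Mul(-1, Add(164, Mul(W, Add(Pow(W, 2), Pow(t, 2)))))) = Add(3, Add(-164, Mul(-1, W, Add(Pow(W, 2), Pow(t, 2))))) = Add(-161, Mul(-1, W, Add(Pow(W, 2), Pow(t, 2)))))
Add(Function('d')(161, Function('f')(11)), Mul(-1, -35976)) = Add(Add(-161, Mul(-1, Pow(Rational(23, 4), 3)), Mul(-1, Rational(23, 4), Pow(161, 2))), Mul(-1, -35976)) = Add(Add(-161, Mul(-1, Rational(12167, 64)), Mul(-1, Rational(23, 4), 25921)), 35976) = Add(Add(-161, Rational(-12167, 64), Rational(-596183, 4)), 35976) = Add(Rational(-9561399, 64), 35976) = Rational(-7258935, 64)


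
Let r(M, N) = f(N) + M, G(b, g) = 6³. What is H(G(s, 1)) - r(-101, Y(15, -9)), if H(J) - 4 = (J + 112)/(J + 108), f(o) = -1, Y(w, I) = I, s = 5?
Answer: 8668/81 ≈ 107.01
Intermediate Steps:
G(b, g) = 216
r(M, N) = -1 + M
H(J) = 4 + (112 + J)/(108 + J) (H(J) = 4 + (J + 112)/(J + 108) = 4 + (112 + J)/(108 + J))
H(G(s, 1)) - r(-101, Y(15, -9)) = (544 + 5*216)/(108 + 216) - (-1 - 101) = (544 + 1080)/324 - 1*(-102) = (1/324)*1624 + 102 = 406/81 + 102 = 8668/81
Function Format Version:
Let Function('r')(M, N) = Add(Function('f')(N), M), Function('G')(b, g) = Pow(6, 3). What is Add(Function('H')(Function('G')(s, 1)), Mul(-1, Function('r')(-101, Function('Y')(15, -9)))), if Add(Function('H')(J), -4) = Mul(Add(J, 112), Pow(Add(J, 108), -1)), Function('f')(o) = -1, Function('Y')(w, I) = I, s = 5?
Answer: Rational(8668, 81) ≈ 107.01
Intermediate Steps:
Function('G')(b, g) = 216
Function('r')(M, N) = Add(-1, M)
Function('H')(J) = Add(4, Mul(Pow(Add(108, J), -1), Add(112, J))) (Function('H')(J) = Add(4, Mul(Add(J, 112), Pow(Add(J, 108), -1))) = Add(4, Mul(Add(112, J), Pow(Add(108, J), -1))) = Add(4, Mul(Pow(Add(108, J), -1), Add(112, J))))
Add(Function('H')(Function('G')(s, 1)), Mul(-1, Function('r')(-101, Function('Y')(15, -9)))) = Add(Mul(Pow(Add(108, 216), -1), Add(544, Mul(5, 216))), Mul(-1, Add(-1, -101))) = Add(Mul(Pow(324, -1), Add(544, 1080)), Mul(-1, -102)) = Add(Mul(Rational(1, 324), 1624), 102) = Add(Rational(406, 81), 102) = Rational(8668, 81)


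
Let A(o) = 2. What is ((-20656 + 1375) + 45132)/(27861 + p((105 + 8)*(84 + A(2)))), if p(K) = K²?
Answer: 25851/94467385 ≈ 0.00027365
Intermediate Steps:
((-20656 + 1375) + 45132)/(27861 + p((105 + 8)*(84 + A(2)))) = ((-20656 + 1375) + 45132)/(27861 + ((105 + 8)*(84 + 2))²) = (-19281 + 45132)/(27861 + (113*86)²) = 25851/(27861 + 9718²) = 25851/(27861 + 94439524) = 25851/94467385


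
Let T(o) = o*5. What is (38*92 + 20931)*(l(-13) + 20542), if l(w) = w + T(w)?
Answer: 499874128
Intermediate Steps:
T(o) = 5*o
l(w) = 6*w (l(w) = w + 5*w = 6*w)
(38*92 + 20931)*(l(-13) + 20542) = (38*92 + 20931)*(6*(-13) + 20542) = (3496 + 20931)*(-78 + 20542) = 24427*20464 = 499874128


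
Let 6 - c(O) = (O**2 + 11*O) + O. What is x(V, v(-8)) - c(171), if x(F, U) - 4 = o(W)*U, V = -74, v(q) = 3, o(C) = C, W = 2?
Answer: 31297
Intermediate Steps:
x(F, U) = 4 + 2*U
c(O) = 6 - O**2 - 12*O (c(O) = 6 - ((O**2 + 11*O) + O) = 6 - (O**2 + 12*O) = 6 + (-O**2 - 12*O) = 6 - O**2 - 12*O)
x(V, v(-8)) - c(171) = (4 + 2*3) - (6 - 1*171**2 - 12*171) = (4 + 6) - (6 - 1*29241 - 2052) = 10 - (6 - 29241 - 2052) = 10 - 1*(-31287) = 10 + 31287 = 31297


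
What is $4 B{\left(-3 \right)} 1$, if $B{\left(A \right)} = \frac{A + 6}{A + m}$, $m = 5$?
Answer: $6$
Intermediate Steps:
$B{\left(A \right)} = \frac{6 + A}{5 + A}$ ($B{\left(A \right)} = \frac{A + 6}{A + 5} = \frac{6 + A}{5 + A}$)
$4 B{\left(-3 \right)} 1 = 4 \frac{6 - 3}{5 - 3} \cdot 1 = 4 \cdot \frac{1}{2} \cdot 3 \cdot 1 = 4 \cdot \frac{3}{2} \cdot 1 = 6 \cdot 1 = 6$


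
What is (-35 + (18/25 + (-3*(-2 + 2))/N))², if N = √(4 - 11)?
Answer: 734449/625 ≈ 1175.1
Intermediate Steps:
N = I*√7 (N = √(-7) = I*√7 ≈ 2.6458*I)
(-35 + (18/25 + (-3*(-2 + 2))/N))² = (-35 + (18/25 + (-3*(-2 + 2))/((I*√7))))² = (-35 + (18*(1/25) + (-3*0)*(-I*√7/7)))² = (-35 + (18/25 + 0*(-I*√7/7)))² = (-35 + (18/25 + 0))² = (-35 + 18/25)² = (-857/25)² = 734449/625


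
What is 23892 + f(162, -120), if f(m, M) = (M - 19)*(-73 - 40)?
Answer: 39599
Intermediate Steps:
f(m, M) = 2147 - 113*M (f(m, M) = (-19 + M)*(-113) = 2147 - 113*M)
23892 + f(162, -120) = 23892 + (2147 - 113*(-120)) = 23892 + (2147 + 13560) = 23892 + 15707 = 39599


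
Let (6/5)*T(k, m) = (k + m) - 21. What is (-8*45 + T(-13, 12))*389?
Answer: -441515/3 ≈ -1.4717e+5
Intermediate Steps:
T(k, m) = -35/2 + 5*k/6 + 5*m/6 (T(k, m) = 5*((k + m) - 21)/6 = 5*(-21 + k + m)/6 = -35/2 + 5*k/6 + 5*m/6)
(-8*45 + T(-13, 12))*389 = (-8*45 + (-35/2 + (⅚)*(-13) + (⅚)*12))*389 = (-360 + (-35/2 - 65/6 + 10))*389 = (-360 - 55/3)*389 = -1135/3*389 = -441515/3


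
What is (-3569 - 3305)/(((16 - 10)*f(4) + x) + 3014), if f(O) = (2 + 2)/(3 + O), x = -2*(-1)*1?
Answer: -24059/10568 ≈ -2.2766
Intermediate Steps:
x = 2 (x = 2*1 = 2)
f(O) = 4/(3 + O)
(-3569 - 3305)/(((16 - 10)*f(4) + x) + 3014) = (-3569 - 3305)/(((16 - 10)*(4/(3 + 4)) + 2) + 3014) = -6874/((6*(4/7) + 2) + 3014) = -6874/((24/7 + 2) + 3014) = -6874/(38/7 + 3014) = -6874/21136/7 = -6874*7/21136 = -24059/10568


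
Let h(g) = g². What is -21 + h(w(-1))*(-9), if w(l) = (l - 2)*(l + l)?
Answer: -345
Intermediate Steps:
w(l) = 2*l*(-2 + l) (w(l) = (-2 + l)*(2*l) = 2*l*(-2 + l))
-21 + h(w(-1))*(-9) = -21 + (2*(-1)*(-2 - 1))²*(-9) = -21 + (2*(-1)*(-3))²*(-9) = -21 + 6²*(-9) = -21 + 36*(-9) = -21 - 324 = -345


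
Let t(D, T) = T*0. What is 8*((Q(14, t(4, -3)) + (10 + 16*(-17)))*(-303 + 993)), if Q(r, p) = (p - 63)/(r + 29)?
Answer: -62536080/43 ≈ -1.4543e+6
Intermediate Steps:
t(D, T) = 0
Q(r, p) = (-63 + p)/(29 + r)
8*((Q(14, t(4, -3)) + (10 + 16*(-17)))*(-303 + 993)) = 8*(((-63 + 0)/(29 + 14) + (10 + 16*(-17)))*(-303 + 993)) = 8*((-63/43 + (10 - 272))*690) = 8*(((1/43)*(-63) - 262)*690) = 8*((-63/43 - 262)*690) = 8*(-11329/43*690) = 8*(-7817010/43) = -62536080/43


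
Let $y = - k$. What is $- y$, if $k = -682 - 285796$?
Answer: $-286478$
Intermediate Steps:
$k = -286478$ ($k = -682 - 285796 = -286478$)
$y = 286478$ ($y = \left(-1\right) \left(-286478\right) = 286478$)
$- y = \left(-1\right) 286478 = -286478$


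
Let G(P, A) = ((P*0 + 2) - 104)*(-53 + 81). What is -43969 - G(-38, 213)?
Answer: -41113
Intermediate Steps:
G(P, A) = -2856 (G(P, A) = ((0 + 2) - 104)*28 = (2 - 104)*28 = -102*28 = -2856)
-43969 - G(-38, 213) = -43969 - 1*(-2856) = -43969 + 2856 = -41113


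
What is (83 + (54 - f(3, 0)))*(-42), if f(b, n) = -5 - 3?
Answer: -6090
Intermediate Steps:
f(b, n) = -8
(83 + (54 - f(3, 0)))*(-42) = (83 + (54 - 1*(-8)))*(-42) = (83 + (54 + 8))*(-42) = (83 + 62)*(-42) = 145*(-42) = -6090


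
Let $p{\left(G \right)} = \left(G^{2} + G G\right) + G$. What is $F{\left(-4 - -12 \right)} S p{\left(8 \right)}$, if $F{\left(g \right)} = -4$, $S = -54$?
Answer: $29376$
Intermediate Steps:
$p{\left(G \right)} = G + 2 G^{2}$ ($p{\left(G \right)} = \left(G^{2} + G^{2}\right) + G = 2 G^{2} + G = G + 2 G^{2}$)
$F{\left(-4 - -12 \right)} S p{\left(8 \right)} = \left(-4\right) \left(-54\right) 8 \left(1 + 2 \cdot 8\right) = 216 \cdot 8 \left(1 + 16\right) = 216 \cdot 8 \cdot 17 = 216 \cdot 136 = 29376$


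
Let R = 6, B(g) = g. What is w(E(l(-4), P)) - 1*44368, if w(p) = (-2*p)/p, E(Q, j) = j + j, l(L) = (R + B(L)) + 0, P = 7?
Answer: -44370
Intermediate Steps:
l(L) = 6 + L (l(L) = (6 + L) + 0 = 6 + L)
E(Q, j) = 2*j
w(p) = -2
w(E(l(-4), P)) - 1*44368 = -2 - 1*44368 = -2 - 44368 = -44370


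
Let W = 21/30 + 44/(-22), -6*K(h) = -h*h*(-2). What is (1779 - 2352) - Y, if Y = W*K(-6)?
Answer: -2943/5 ≈ -588.60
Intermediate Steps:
K(h) = -h²/3 (K(h) = -(-h*h)*(-2)/6 = -(-h²)*(-2)/6 = -h²/3)
W = -13/10 (W = 21*(1/30) + 44*(-1/22) = 7/10 - 2 = -13/10 ≈ -1.3000)
Y = 78/5 (Y = -(-13)*(-6)²/30 = -(-13)*36/30 = -13/10*(-12) = 78/5 ≈ 15.600)
(1779 - 2352) - Y = (1779 - 2352) - 1*78/5 = -573 - 78/5 = -2943/5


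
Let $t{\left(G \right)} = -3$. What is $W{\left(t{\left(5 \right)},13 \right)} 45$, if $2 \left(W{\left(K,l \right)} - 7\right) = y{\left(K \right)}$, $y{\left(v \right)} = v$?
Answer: $\frac{495}{2} \approx 247.5$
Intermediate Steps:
$W{\left(K,l \right)} = 7 + \frac{K}{2}$
$W{\left(t{\left(5 \right)},13 \right)} 45 = \left(7 + \frac{1}{2} \left(-3\right)\right) 45 = \left(7 - \frac{3}{2}\right) 45 = \frac{11}{2} \cdot 45 = \frac{495}{2}$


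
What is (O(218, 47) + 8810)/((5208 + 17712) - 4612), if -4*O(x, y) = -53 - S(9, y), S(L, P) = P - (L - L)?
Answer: 8835/18308 ≈ 0.48258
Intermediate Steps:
S(L, P) = P (S(L, P) = P - 1*0 = P + 0 = P)
O(x, y) = 53/4 + y/4 (O(x, y) = -(-53 - y)/4 = 53/4 + y/4)
(O(218, 47) + 8810)/((5208 + 17712) - 4612) = ((53/4 + (¼)*47) + 8810)/((5208 + 17712) - 4612) = ((53/4 + 47/4) + 8810)/(22920 - 4612) = (25 + 8810)/18308 = 8835*(1/18308) = 8835/18308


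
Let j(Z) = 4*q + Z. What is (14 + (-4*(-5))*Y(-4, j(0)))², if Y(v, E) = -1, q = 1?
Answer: 36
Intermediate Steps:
j(Z) = 4 + Z (j(Z) = 4*1 + Z = 4 + Z)
(14 + (-4*(-5))*Y(-4, j(0)))² = (14 - 4*(-5)*(-1))² = (14 + 20*(-1))² = (14 - 20)² = (-6)² = 36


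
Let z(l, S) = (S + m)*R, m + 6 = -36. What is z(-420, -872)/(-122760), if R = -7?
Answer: -3199/61380 ≈ -0.052118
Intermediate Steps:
m = -42 (m = -6 - 36 = -42)
z(l, S) = 294 - 7*S (z(l, S) = (S - 42)*(-7) = (-42 + S)*(-7) = 294 - 7*S)
z(-420, -872)/(-122760) = (294 - 7*(-872))/(-122760) = (294 + 6104)*(-1/122760) = 6398*(-1/122760) = -3199/61380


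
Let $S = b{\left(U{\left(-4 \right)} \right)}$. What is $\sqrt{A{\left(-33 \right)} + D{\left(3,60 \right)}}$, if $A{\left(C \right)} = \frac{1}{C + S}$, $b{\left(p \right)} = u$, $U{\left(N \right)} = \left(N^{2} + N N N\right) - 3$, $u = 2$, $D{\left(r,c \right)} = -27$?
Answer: $\frac{i \sqrt{25978}}{31} \approx 5.1993 i$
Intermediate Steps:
$U{\left(N \right)} = -3 + N^{2} + N^{3}$ ($U{\left(N \right)} = \left(N^{2} + N^{2} N\right) - 3 = \left(N^{2} + N^{3}\right) - 3 = -3 + N^{2} + N^{3}$)
$b{\left(p \right)} = 2$
$S = 2$
$A{\left(C \right)} = \frac{1}{2 + C}$ ($A{\left(C \right)} = \frac{1}{C + 2} = \frac{1}{2 + C}$)
$\sqrt{A{\left(-33 \right)} + D{\left(3,60 \right)}} = \sqrt{\frac{1}{2 - 33} - 27} = \sqrt{\frac{1}{-31} - 27} = \sqrt{- \frac{1}{31} - 27} = \sqrt{- \frac{838}{31}} = \frac{i \sqrt{25978}}{31}$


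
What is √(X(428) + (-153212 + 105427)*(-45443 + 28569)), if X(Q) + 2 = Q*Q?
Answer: 2*√201626818 ≈ 28399.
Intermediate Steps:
X(Q) = -2 + Q² (X(Q) = -2 + Q*Q = -2 + Q²)
√(X(428) + (-153212 + 105427)*(-45443 + 28569)) = √((-2 + 428²) + (-153212 + 105427)*(-45443 + 28569)) = √((-2 + 183184) - 47785*(-16874)) = √(183182 + 806324090) = √806507272 = 2*√201626818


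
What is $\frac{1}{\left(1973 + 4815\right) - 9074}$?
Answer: $- \frac{1}{2286} \approx -0.00043745$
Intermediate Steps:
$\frac{1}{\left(1973 + 4815\right) - 9074} = \frac{1}{6788 - 9074} = \frac{1}{-2286} = - \frac{1}{2286}$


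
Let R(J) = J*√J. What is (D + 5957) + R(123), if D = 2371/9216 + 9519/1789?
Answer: 98307553591/16487424 + 123*√123 ≈ 7326.7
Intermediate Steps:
R(J) = J^(3/2)
D = 91968823/16487424 (D = 2371*(1/9216) + 9519*(1/1789) = 2371/9216 + 9519/1789 = 91968823/16487424 ≈ 5.5781)
(D + 5957) + R(123) = (91968823/16487424 + 5957) + 123^(3/2) = 98307553591/16487424 + 123*√123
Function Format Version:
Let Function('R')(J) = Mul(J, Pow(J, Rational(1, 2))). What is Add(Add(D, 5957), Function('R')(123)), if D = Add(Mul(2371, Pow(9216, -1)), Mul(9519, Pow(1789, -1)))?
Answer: Add(Rational(98307553591, 16487424), Mul(123, Pow(123, Rational(1, 2)))) ≈ 7326.7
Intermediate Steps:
Function('R')(J) = Pow(J, Rational(3, 2))
D = Rational(91968823, 16487424) (D = Add(Mul(2371, Rational(1, 9216)), Mul(9519, Rational(1, 1789))) = Add(Rational(2371, 9216), Rational(9519, 1789)) = Rational(91968823, 16487424) ≈ 5.5781)
Add(Add(D, 5957), Function('R')(123)) = Add(Add(Rational(91968823, 16487424), 5957), Pow(123, Rational(3, 2))) = Add(Rational(98307553591, 16487424), Mul(123, Pow(123, Rational(1, 2))))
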